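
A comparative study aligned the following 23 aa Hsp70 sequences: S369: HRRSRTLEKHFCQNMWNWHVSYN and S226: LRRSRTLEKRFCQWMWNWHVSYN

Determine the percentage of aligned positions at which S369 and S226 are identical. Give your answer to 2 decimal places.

86.96%

The sequences differ at positions 1 (H/L), 10 (H/R), 14 (N/W).
20 of the 23 sites match, so the percent identity is 20/23 × 100 = 86.96%.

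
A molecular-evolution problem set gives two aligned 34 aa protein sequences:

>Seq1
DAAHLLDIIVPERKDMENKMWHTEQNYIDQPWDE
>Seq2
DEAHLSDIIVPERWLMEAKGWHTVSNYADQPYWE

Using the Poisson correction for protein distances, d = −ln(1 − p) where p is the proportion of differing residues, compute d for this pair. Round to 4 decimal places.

Mismatches occur at site 2 (A→E), site 6 (L→S), site 14 (K→W), site 15 (D→L), site 18 (N→A), site 20 (M→G), site 24 (E→V), site 25 (Q→S), site 28 (I→A), site 32 (W→Y), site 33 (D→W).
p = 11/34 = 0.323529.
d = −ln(1 − 0.323529) = −ln(0.676471) = 0.3909.

0.3909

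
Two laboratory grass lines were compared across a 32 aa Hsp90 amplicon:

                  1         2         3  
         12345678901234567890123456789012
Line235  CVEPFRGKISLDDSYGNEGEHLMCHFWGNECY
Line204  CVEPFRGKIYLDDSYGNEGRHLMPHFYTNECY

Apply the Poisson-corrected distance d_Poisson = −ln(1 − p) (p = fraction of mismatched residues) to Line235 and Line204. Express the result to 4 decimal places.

Mismatches occur at site 10 (S→Y), site 20 (E→R), site 24 (C→P), site 27 (W→Y), site 28 (G→T).
p = 5/32 = 0.156250.
d = −ln(1 − 0.156250) = −ln(0.843750) = 0.1699.

0.1699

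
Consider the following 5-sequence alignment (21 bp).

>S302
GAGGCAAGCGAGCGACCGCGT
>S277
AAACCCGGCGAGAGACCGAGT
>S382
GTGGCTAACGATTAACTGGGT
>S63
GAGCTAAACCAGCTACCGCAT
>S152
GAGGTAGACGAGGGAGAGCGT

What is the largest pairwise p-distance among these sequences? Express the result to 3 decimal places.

Pairwise Hamming distances:
  S302 vs S277: 7
  S302 vs S382: 8
  S302 vs S63: 6
  S302 vs S152: 6
  S277 vs S382: 12
  S277 vs S63: 11
  S277 vs S152: 10
  S382 vs S63: 11
  S382 vs S152: 10
  S63 vs S152: 8
The largest is 12 mismatches, between S277 and S382; p = 12/21 = 0.571.

0.571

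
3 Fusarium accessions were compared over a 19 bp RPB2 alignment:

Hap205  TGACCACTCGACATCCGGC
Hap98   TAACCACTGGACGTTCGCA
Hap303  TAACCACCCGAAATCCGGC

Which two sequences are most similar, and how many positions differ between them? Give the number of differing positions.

3

Pairwise Hamming distances:
  Hap205 vs Hap98: 6
  Hap205 vs Hap303: 3
  Hap98 vs Hap303: 7
The smallest is 3, between Hap205 and Hap303.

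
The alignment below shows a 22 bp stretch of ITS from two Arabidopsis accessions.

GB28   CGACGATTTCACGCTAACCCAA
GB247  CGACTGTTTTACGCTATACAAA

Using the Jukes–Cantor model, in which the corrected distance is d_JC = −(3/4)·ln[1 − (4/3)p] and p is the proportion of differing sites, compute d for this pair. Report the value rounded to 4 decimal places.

0.3390

Differing sites — 5:G/T; 6:A/G; 10:C/T; 17:A/T; 18:C/A; 20:C/A.
p = 6/22 = 0.272727.
d = −0.75 · ln(1 − (4/3)·0.272727) = −0.75 · ln(0.636364) = −0.75 · (-0.451985) = 0.3390.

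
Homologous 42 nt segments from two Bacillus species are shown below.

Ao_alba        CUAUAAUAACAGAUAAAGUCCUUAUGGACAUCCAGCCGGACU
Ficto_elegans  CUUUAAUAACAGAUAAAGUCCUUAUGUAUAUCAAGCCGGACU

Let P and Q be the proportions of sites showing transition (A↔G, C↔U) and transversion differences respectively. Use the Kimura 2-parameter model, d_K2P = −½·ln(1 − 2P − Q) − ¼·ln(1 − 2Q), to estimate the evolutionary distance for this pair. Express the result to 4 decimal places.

0.1019

The sequences differ at positions 3 (A/U, transversion), 27 (G/U, transversion), 29 (C/U, transition), 33 (C/A, transversion).
Of the 4 differences, 1 transition and 3 transversions over 42 sites: P = 1/42 = 0.023810, Q = 3/42 = 0.071429.
d = −0.5·ln(0.880951) − 0.25·ln(0.857142) = −0.5·(-0.126753) − 0.25·(-0.154152) = 0.1019.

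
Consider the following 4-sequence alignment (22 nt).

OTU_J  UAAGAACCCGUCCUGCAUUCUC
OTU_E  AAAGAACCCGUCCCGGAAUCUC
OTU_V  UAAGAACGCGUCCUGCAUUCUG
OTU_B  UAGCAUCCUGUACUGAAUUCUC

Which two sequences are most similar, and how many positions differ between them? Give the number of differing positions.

Pairwise Hamming distances:
  OTU_J vs OTU_E: 4
  OTU_J vs OTU_V: 2
  OTU_J vs OTU_B: 6
  OTU_E vs OTU_V: 6
  OTU_E vs OTU_B: 9
  OTU_V vs OTU_B: 8
The smallest is 2, between OTU_J and OTU_V.

2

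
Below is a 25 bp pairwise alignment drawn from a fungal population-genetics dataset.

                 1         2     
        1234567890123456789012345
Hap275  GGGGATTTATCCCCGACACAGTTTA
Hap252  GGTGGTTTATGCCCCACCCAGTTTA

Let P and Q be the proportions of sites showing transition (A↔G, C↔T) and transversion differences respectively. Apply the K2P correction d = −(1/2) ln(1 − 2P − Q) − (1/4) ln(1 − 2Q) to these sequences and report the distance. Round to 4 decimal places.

0.2336

The sequences differ at positions 3 (G/T, transversion), 5 (A/G, transition), 11 (C/G, transversion), 15 (G/C, transversion), 18 (A/C, transversion).
Of the 5 differences, 1 transition and 4 transversions over 25 sites: P = 1/25 = 0.040000, Q = 4/25 = 0.160000.
d = −0.5·ln(0.760000) − 0.25·ln(0.680000) = −0.5·(-0.274437) − 0.25·(-0.385662) = 0.2336.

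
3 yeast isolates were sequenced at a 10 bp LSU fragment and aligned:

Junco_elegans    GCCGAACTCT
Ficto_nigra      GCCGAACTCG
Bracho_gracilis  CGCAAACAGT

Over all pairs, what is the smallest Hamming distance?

Pairwise Hamming distances:
  Junco_elegans vs Ficto_nigra: 1
  Junco_elegans vs Bracho_gracilis: 5
  Ficto_nigra vs Bracho_gracilis: 6
The smallest is 1, between Junco_elegans and Ficto_nigra.

1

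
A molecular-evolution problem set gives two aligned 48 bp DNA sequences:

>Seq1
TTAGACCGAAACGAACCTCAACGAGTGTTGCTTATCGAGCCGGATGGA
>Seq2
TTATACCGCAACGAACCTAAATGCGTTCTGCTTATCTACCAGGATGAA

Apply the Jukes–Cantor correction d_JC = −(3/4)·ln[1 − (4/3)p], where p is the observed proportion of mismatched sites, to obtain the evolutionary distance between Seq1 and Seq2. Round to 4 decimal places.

0.2735

Mismatches occur at site 4 (G→T), site 9 (A→C), site 19 (C→A), site 22 (C→T), site 24 (A→C), site 27 (G→T), site 28 (T→C), site 37 (G→T), site 39 (G→C), site 41 (C→A), site 47 (G→A).
p = 11/48 = 0.229167.
d = −0.75 · ln(1 − (4/3)·0.229167) = −0.75 · ln(0.694444) = −0.75 · (-0.364644) = 0.2735.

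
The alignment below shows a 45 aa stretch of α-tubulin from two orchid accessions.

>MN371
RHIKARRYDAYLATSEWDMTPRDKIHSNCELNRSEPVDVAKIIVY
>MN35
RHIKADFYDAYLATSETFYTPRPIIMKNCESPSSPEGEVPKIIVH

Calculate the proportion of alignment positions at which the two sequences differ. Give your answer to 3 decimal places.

0.400

Differing sites — 6:R/D; 7:R/F; 17:W/T; 18:D/F; 19:M/Y; 23:D/P; 24:K/I; 26:H/M; 27:S/K; 31:L/S; 32:N/P; 33:R/S; 35:E/P; 36:P/E; 37:V/G; 38:D/E; 40:A/P; 45:Y/H.
There are 18 differences over 45 sites, so p = 18/45 = 0.400.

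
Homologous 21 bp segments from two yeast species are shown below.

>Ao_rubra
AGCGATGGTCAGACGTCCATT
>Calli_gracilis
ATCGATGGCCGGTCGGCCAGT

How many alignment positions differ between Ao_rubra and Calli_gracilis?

6

The sequences differ at positions 2 (G/T), 9 (T/C), 11 (A/G), 13 (A/T), 16 (T/G), 20 (T/G).
That gives 6 mismatches out of 21 aligned sites, so the Hamming distance is 6.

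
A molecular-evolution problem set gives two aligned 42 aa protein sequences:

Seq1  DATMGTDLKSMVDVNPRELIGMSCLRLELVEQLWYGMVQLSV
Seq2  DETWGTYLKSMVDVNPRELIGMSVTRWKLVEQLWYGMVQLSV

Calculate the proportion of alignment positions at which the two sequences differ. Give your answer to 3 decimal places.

Differing sites — 2:A/E; 4:M/W; 7:D/Y; 24:C/V; 25:L/T; 27:L/W; 28:E/K.
There are 7 differences over 42 sites, so p = 7/42 = 0.167.

0.167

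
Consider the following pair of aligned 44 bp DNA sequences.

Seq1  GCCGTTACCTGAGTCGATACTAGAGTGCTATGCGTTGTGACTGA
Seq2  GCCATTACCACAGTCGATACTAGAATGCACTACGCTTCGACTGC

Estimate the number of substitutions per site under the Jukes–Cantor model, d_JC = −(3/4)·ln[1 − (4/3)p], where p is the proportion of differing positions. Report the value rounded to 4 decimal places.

The sequences differ at positions 4 (G/A), 10 (T/A), 11 (G/C), 25 (G/A), 29 (T/A), 30 (A/C), 32 (G/A), 35 (T/C), 37 (G/T), 38 (T/C), 44 (A/C).
p = 11/44 = 0.250000.
d = −0.75 · ln(1 − (4/3)·0.250000) = −0.75 · ln(0.666667) = −0.75 · (-0.405465) = 0.3041.

0.3041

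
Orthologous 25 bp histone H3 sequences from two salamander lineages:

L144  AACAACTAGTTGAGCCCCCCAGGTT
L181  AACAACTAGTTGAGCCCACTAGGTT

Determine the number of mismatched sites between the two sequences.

Mismatches occur at site 18 (C↔A), site 20 (C↔T).
That gives 2 mismatches out of 25 aligned sites, so the Hamming distance is 2.

2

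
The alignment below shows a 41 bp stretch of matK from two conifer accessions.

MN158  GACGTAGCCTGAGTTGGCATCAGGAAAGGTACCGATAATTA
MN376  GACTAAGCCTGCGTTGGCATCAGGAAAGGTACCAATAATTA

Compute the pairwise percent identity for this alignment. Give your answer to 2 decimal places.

Differing sites — 4:G/T; 5:T/A; 12:A/C; 34:G/A.
37 of the 41 sites match, so the percent identity is 37/41 × 100 = 90.24%.

90.24%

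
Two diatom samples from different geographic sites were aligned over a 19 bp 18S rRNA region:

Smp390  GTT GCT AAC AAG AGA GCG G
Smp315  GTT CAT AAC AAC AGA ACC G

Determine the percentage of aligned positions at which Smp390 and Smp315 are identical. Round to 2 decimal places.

73.68%

Mismatches occur at site 4 (G→C), site 5 (C→A), site 12 (G→C), site 16 (G→A), site 18 (G→C).
14 of the 19 sites match, so the percent identity is 14/19 × 100 = 73.68%.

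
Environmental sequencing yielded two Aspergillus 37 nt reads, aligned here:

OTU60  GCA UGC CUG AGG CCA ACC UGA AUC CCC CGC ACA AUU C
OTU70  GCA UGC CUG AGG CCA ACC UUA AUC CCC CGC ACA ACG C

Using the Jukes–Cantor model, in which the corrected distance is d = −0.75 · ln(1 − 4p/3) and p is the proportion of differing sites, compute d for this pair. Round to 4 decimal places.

Mismatches occur at site 20 (G→U), site 35 (U→C), site 36 (U→G).
p = 3/37 = 0.081081.
d = −0.75 · ln(1 − (4/3)·0.081081) = −0.75 · ln(0.891892) = −0.75 · (-0.114410) = 0.0858.

0.0858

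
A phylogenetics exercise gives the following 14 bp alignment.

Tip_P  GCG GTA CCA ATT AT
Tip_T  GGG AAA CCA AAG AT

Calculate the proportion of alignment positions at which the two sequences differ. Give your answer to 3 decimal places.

0.357

The sequences differ at positions 2 (C/G), 4 (G/A), 5 (T/A), 11 (T/A), 12 (T/G).
There are 5 differences over 14 sites, so p = 5/14 = 0.357.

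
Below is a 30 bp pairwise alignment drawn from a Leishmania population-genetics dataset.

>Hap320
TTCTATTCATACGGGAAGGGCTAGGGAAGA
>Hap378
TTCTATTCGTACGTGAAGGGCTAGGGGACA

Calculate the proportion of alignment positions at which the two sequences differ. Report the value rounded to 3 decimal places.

The sequences differ at positions 9 (A/G), 14 (G/T), 27 (A/G), 29 (G/C).
There are 4 differences over 30 sites, so p = 4/30 = 0.133.

0.133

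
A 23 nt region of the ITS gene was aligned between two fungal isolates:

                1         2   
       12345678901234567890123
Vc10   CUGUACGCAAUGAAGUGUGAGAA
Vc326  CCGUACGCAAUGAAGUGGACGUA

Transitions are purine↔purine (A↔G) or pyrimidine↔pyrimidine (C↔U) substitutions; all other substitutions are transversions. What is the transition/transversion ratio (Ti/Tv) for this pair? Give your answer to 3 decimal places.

0.667

Differing sites — 2:U/C (Ti); 18:U/G (Tv); 19:G/A (Ti); 20:A/C (Tv); 22:A/U (Tv).
Of the 5 differences, 2 transitions and 3 transversions, so Ti/Tv = 2/3 = 0.667.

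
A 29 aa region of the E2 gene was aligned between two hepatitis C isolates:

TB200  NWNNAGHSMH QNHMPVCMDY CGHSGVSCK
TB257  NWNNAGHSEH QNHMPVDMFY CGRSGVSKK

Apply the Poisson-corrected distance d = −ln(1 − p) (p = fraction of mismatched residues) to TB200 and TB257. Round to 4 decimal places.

Mismatches occur at site 9 (M/E), site 17 (C/D), site 19 (D/F), site 23 (H/R), site 28 (C/K).
p = 5/29 = 0.172414.
d = −ln(1 − 0.172414) = −ln(0.827586) = 0.1892.

0.1892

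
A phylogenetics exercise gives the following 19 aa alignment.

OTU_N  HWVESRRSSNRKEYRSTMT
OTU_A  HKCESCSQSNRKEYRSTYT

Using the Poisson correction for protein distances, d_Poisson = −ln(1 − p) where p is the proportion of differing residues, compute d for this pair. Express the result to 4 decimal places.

The sequences differ at positions 2 (W/K), 3 (V/C), 6 (R/C), 7 (R/S), 8 (S/Q), 18 (M/Y).
p = 6/19 = 0.315789.
d = −ln(1 − 0.315789) = −ln(0.684211) = 0.3795.

0.3795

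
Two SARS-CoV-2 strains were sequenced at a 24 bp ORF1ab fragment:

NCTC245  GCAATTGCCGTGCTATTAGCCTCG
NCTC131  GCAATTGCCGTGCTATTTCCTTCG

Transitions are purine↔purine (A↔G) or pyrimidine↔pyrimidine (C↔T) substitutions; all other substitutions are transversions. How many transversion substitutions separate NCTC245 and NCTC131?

2

The sequences differ at positions 18 (A/T, transversion), 19 (G/C, transversion), 21 (C/T, transition).
Of the 3 differences, 1 transition and 2 transversions, so the answer is 2.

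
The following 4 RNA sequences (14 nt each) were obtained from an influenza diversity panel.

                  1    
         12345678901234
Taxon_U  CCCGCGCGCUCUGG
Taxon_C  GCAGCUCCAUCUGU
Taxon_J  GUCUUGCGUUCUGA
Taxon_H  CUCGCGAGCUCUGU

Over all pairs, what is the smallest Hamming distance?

3

Pairwise Hamming distances:
  Taxon_U vs Taxon_C: 6
  Taxon_U vs Taxon_J: 6
  Taxon_U vs Taxon_H: 3
  Taxon_C vs Taxon_J: 8
  Taxon_C vs Taxon_H: 7
  Taxon_J vs Taxon_H: 6
The smallest is 3, between Taxon_U and Taxon_H.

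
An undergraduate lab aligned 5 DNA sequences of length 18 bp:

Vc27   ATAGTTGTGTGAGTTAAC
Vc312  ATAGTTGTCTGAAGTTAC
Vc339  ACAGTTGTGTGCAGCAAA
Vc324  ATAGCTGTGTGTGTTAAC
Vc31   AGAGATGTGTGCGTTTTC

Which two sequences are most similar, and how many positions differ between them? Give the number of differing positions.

Pairwise Hamming distances:
  Vc27 vs Vc312: 4
  Vc27 vs Vc339: 6
  Vc27 vs Vc324: 2
  Vc27 vs Vc31: 5
  Vc312 vs Vc339: 6
  Vc312 vs Vc324: 6
  Vc312 vs Vc31: 7
  Vc339 vs Vc324: 7
  Vc339 vs Vc31: 8
  Vc324 vs Vc31: 5
The smallest is 2, between Vc27 and Vc324.

2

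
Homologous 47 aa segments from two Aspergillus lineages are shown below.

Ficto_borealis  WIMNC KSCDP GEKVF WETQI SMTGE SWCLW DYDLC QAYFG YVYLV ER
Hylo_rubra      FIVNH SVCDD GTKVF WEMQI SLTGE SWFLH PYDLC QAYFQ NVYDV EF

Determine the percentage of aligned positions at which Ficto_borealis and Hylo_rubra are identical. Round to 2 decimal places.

65.96%

Differing sites — 1:W/F; 3:M/V; 5:C/H; 6:K/S; 7:S/V; 10:P/D; 12:E/T; 18:T/M; 22:M/L; 28:C/F; 30:W/H; 31:D/P; 40:G/Q; 41:Y/N; 44:L/D; 47:R/F.
31 of the 47 sites match, so the percent identity is 31/47 × 100 = 65.96%.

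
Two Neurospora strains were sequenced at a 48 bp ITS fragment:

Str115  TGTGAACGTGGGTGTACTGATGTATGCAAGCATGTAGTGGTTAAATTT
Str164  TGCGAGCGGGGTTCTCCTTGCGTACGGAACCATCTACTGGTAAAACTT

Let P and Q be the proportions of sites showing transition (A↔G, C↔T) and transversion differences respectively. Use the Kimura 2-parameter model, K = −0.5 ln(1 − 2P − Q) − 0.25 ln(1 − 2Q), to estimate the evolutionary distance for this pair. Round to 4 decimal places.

The sequences differ at positions 3 (T/C, transition), 6 (A/G, transition), 9 (T/G, transversion), 12 (G/T, transversion), 14 (G/C, transversion), 16 (A/C, transversion), 19 (G/T, transversion), 20 (A/G, transition), 21 (T/C, transition), 25 (T/C, transition), 27 (C/G, transversion), 30 (G/C, transversion), 34 (G/C, transversion), 37 (G/C, transversion), 42 (T/A, transversion), 46 (T/C, transition).
Of the 16 differences, 6 transitions and 10 transversions over 48 sites: P = 6/48 = 0.125000, Q = 10/48 = 0.208333.
d = −0.5·ln(0.541667) − 0.25·ln(0.583334) = −0.5·(-0.613104) − 0.25·(-0.538995) = 0.4413.

0.4413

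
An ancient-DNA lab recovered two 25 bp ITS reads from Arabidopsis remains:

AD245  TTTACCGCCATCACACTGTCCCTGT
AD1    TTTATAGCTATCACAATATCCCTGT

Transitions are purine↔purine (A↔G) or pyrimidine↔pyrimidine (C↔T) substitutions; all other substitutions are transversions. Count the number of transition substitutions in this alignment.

3

Mismatches occur at site 5 (C/T, transition), site 6 (C/A, transversion), site 9 (C/T, transition), site 16 (C/A, transversion), site 18 (G/A, transition).
Of the 5 differences, 3 transitions and 2 transversions, so the answer is 3.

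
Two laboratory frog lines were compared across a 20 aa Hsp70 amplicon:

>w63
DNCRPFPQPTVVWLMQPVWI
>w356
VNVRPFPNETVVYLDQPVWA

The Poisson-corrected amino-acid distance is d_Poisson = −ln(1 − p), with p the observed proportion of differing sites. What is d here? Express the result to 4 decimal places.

0.4308

The sequences differ at positions 1 (D/V), 3 (C/V), 8 (Q/N), 9 (P/E), 13 (W/Y), 15 (M/D), 20 (I/A).
p = 7/20 = 0.350000.
d = −ln(1 − 0.350000) = −ln(0.650000) = 0.4308.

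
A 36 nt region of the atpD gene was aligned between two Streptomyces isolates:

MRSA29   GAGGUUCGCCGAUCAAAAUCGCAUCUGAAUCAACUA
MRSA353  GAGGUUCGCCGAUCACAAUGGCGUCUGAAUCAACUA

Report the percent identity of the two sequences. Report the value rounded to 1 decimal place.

91.7%

Mismatches occur at site 16 (A/C), site 20 (C/G), site 23 (A/G).
33 of the 36 sites match, so the percent identity is 33/36 × 100 = 91.7%.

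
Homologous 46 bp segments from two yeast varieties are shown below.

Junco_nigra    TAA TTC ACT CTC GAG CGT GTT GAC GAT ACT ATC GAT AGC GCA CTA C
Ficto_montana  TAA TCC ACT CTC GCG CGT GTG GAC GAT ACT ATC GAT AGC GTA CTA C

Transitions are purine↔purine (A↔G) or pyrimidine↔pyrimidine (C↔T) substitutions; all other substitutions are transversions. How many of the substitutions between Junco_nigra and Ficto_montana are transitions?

The sequences differ at positions 5 (T/C, transition), 14 (A/C, transversion), 21 (T/G, transversion), 41 (C/T, transition).
Of the 4 differences, 2 transitions and 2 transversions, so the answer is 2.

2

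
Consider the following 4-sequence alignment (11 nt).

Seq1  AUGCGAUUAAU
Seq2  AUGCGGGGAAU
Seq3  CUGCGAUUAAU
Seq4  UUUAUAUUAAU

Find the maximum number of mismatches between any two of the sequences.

7

Pairwise Hamming distances:
  Seq1 vs Seq2: 3
  Seq1 vs Seq3: 1
  Seq1 vs Seq4: 4
  Seq2 vs Seq3: 4
  Seq2 vs Seq4: 7
  Seq3 vs Seq4: 4
The largest is 7, between Seq2 and Seq4.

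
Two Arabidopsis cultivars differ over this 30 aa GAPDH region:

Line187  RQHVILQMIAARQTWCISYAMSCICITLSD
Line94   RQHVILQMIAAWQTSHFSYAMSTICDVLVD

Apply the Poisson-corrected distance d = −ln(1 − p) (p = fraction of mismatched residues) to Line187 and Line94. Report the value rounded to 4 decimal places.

Differing sites — 12:R/W; 15:W/S; 16:C/H; 17:I/F; 23:C/T; 26:I/D; 27:T/V; 29:S/V.
p = 8/30 = 0.266667.
d = −ln(1 − 0.266667) = −ln(0.733333) = 0.3102.

0.3102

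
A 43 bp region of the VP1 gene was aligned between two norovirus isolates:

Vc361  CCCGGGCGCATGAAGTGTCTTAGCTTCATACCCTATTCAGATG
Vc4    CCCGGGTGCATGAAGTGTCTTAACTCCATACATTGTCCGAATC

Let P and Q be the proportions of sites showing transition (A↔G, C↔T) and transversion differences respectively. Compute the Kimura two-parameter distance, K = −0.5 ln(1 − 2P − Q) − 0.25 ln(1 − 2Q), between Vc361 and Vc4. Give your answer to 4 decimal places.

0.2956

Differing sites — 7:C/T (Ti); 23:G/A (Ti); 26:T/C (Ti); 32:C/A (Tv); 33:C/T (Ti); 35:A/G (Ti); 37:T/C (Ti); 39:A/G (Ti); 40:G/A (Ti); 43:G/C (Tv).
Of the 10 differences, 8 transitions and 2 transversions over 43 sites: P = 8/43 = 0.186047, Q = 2/43 = 0.046512.
d = −0.5·ln(0.581394) − 0.25·ln(0.906976) = −0.5·(-0.542327) − 0.25·(-0.097639) = 0.2956.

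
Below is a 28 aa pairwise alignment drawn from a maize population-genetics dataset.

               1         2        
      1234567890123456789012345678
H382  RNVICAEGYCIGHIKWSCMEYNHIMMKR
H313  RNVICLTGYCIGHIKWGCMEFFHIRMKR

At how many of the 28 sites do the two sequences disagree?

6

Mismatches occur at site 6 (A/L), site 7 (E/T), site 17 (S/G), site 21 (Y/F), site 22 (N/F), site 25 (M/R).
That gives 6 mismatches out of 28 aligned sites, so the Hamming distance is 6.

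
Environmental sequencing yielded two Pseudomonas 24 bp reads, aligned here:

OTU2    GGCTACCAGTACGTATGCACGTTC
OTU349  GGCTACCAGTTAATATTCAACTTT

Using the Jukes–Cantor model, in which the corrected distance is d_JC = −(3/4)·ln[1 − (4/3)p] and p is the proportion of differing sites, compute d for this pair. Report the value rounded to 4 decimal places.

Differing sites — 11:A/T; 12:C/A; 13:G/A; 17:G/T; 20:C/A; 21:G/C; 24:C/T.
p = 7/24 = 0.291667.
d = −0.75 · ln(1 − (4/3)·0.291667) = −0.75 · ln(0.611111) = −0.75 · (-0.492477) = 0.3694.

0.3694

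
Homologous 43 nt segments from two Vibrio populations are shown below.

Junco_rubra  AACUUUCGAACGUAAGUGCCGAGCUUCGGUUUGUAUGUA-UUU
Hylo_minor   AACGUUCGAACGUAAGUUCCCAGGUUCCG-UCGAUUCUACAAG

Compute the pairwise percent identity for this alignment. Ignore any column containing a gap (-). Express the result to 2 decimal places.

70.73%

Excluding the 2 gap columns leaves 41 comparable sites.
The sequences differ at positions 4 (U/G), 18 (G/U), 21 (G/C), 24 (C/G), 28 (G/C), 32 (U/C), 34 (U/A), 35 (A/U), 37 (G/C), 41 (U/A), 42 (U/A), 43 (U/G).
29 of the 41 comparable sites match, so the percent identity is 29/41 × 100 = 70.73%.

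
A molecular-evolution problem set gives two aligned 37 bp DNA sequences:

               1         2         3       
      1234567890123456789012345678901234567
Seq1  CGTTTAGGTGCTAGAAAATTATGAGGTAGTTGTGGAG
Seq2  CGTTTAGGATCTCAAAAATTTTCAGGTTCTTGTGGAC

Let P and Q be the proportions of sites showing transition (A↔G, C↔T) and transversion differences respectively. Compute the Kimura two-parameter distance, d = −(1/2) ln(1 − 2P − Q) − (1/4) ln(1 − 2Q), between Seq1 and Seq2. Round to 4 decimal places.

The sequences differ at positions 9 (T/A, transversion), 10 (G/T, transversion), 13 (A/C, transversion), 14 (G/A, transition), 21 (A/T, transversion), 23 (G/C, transversion), 28 (A/T, transversion), 29 (G/C, transversion), 37 (G/C, transversion).
Of the 9 differences, 1 transition and 8 transversions over 37 sites: P = 1/37 = 0.027027, Q = 8/37 = 0.216216.
d = −0.5·ln(0.729730) − 0.25·ln(0.567568) = −0.5·(-0.315081) − 0.25·(-0.566395) = 0.2991.

0.2991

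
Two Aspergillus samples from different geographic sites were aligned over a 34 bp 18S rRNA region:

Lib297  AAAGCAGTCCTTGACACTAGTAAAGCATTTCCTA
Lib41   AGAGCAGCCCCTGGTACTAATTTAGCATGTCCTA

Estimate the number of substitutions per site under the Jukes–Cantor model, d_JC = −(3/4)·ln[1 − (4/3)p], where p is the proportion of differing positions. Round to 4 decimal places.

0.3265

The sequences differ at positions 2 (A/G), 8 (T/C), 11 (T/C), 14 (A/G), 15 (C/T), 20 (G/A), 22 (A/T), 23 (A/T), 29 (T/G).
p = 9/34 = 0.264706.
d = −0.75 · ln(1 − (4/3)·0.264706) = −0.75 · ln(0.647059) = −0.75 · (-0.435318) = 0.3265.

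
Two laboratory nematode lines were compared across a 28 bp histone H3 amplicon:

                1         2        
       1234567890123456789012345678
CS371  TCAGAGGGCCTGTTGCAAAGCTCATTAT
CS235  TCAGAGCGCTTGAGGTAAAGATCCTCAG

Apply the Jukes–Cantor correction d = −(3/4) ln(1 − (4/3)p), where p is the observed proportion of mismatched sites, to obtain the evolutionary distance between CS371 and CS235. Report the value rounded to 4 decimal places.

The sequences differ at positions 7 (G/C), 10 (C/T), 13 (T/A), 14 (T/G), 16 (C/T), 21 (C/A), 24 (A/C), 26 (T/C), 28 (T/G).
p = 9/28 = 0.321429.
d = −0.75 · ln(1 − (4/3)·0.321429) = −0.75 · ln(0.571428) = −0.75 · (-0.559617) = 0.4197.

0.4197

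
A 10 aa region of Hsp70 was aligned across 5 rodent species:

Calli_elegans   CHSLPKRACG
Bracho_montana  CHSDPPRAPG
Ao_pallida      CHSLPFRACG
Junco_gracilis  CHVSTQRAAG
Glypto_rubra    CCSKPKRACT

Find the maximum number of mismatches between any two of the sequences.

Pairwise Hamming distances:
  Calli_elegans vs Bracho_montana: 3
  Calli_elegans vs Ao_pallida: 1
  Calli_elegans vs Junco_gracilis: 5
  Calli_elegans vs Glypto_rubra: 3
  Bracho_montana vs Ao_pallida: 3
  Bracho_montana vs Junco_gracilis: 5
  Bracho_montana vs Glypto_rubra: 5
  Ao_pallida vs Junco_gracilis: 5
  Ao_pallida vs Glypto_rubra: 4
  Junco_gracilis vs Glypto_rubra: 7
The largest is 7, between Junco_gracilis and Glypto_rubra.

7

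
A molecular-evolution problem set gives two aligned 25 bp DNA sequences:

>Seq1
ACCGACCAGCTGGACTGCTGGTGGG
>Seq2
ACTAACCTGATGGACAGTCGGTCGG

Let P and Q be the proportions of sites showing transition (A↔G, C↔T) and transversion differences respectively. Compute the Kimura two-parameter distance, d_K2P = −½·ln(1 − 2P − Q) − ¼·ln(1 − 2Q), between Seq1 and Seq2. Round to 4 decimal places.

The sequences differ at positions 3 (C/T, transition), 4 (G/A, transition), 8 (A/T, transversion), 10 (C/A, transversion), 16 (T/A, transversion), 18 (C/T, transition), 19 (T/C, transition), 23 (G/C, transversion).
Of the 8 differences, 4 transitions and 4 transversions over 25 sites: P = 4/25 = 0.160000, Q = 4/25 = 0.160000.
d = −0.5·ln(0.520000) − 0.25·ln(0.680000) = −0.5·(-0.653926) − 0.25·(-0.385662) = 0.4234.

0.4234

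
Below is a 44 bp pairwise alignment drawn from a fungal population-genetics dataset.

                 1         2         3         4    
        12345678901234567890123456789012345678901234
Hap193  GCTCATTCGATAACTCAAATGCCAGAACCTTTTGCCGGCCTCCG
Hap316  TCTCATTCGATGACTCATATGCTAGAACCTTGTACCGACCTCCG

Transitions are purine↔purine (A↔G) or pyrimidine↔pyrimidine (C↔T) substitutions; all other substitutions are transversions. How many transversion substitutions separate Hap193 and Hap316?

Differing sites — 1:G/T (Tv); 12:A/G (Ti); 18:A/T (Tv); 23:C/T (Ti); 32:T/G (Tv); 34:G/A (Ti); 38:G/A (Ti).
Of the 7 differences, 4 transitions and 3 transversions, so the answer is 3.

3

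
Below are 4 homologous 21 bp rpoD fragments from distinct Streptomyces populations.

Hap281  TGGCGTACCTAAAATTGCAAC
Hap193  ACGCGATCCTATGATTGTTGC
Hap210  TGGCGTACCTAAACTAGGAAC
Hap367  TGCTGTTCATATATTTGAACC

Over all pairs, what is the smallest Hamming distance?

3

Pairwise Hamming distances:
  Hap281 vs Hap193: 9
  Hap281 vs Hap210: 3
  Hap281 vs Hap367: 8
  Hap193 vs Hap210: 11
  Hap193 vs Hap367: 11
  Hap210 vs Hap367: 9
The smallest is 3, between Hap281 and Hap210.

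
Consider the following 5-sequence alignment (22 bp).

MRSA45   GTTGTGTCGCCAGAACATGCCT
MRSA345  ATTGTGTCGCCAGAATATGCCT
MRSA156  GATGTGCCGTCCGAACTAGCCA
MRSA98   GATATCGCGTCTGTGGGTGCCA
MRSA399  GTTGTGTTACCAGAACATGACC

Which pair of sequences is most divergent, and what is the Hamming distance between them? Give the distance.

14

Pairwise Hamming distances:
  MRSA45 vs MRSA345: 2
  MRSA45 vs MRSA156: 7
  MRSA45 vs MRSA98: 11
  MRSA45 vs MRSA399: 4
  MRSA345 vs MRSA156: 9
  MRSA345 vs MRSA98: 12
  MRSA345 vs MRSA399: 6
  MRSA156 vs MRSA98: 9
  MRSA156 vs MRSA399: 10
  MRSA98 vs MRSA399: 14
The largest is 14, between MRSA98 and MRSA399.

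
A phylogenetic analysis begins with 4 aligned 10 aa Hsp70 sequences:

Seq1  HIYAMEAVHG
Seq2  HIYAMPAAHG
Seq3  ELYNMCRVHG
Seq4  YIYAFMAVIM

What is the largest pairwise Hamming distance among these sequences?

Pairwise Hamming distances:
  Seq1 vs Seq2: 2
  Seq1 vs Seq3: 5
  Seq1 vs Seq4: 5
  Seq2 vs Seq3: 6
  Seq2 vs Seq4: 6
  Seq3 vs Seq4: 8
The largest is 8, between Seq3 and Seq4.

8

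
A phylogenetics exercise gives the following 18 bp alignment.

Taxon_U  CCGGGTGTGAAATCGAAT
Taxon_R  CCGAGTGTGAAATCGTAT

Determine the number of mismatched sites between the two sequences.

Differing sites — 4:G/A; 16:A/T.
That gives 2 mismatches out of 18 aligned sites, so the Hamming distance is 2.

2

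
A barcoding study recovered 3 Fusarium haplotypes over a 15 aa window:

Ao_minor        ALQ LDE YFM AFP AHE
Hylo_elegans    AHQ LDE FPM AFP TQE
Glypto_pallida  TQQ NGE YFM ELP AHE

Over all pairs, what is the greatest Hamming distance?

Pairwise Hamming distances:
  Ao_minor vs Hylo_elegans: 5
  Ao_minor vs Glypto_pallida: 6
  Hylo_elegans vs Glypto_pallida: 10
The largest is 10, between Hylo_elegans and Glypto_pallida.

10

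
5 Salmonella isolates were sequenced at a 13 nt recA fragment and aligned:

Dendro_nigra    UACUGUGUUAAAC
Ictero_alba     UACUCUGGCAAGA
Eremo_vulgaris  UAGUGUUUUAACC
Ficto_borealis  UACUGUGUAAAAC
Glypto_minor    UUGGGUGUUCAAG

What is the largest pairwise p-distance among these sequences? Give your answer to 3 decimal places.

Pairwise Hamming distances:
  Dendro_nigra vs Ictero_alba: 5
  Dendro_nigra vs Eremo_vulgaris: 3
  Dendro_nigra vs Ficto_borealis: 1
  Dendro_nigra vs Glypto_minor: 5
  Ictero_alba vs Eremo_vulgaris: 7
  Ictero_alba vs Ficto_borealis: 5
  Ictero_alba vs Glypto_minor: 9
  Eremo_vulgaris vs Ficto_borealis: 4
  Eremo_vulgaris vs Glypto_minor: 6
  Ficto_borealis vs Glypto_minor: 6
The largest is 9 mismatches, between Ictero_alba and Glypto_minor; p = 9/13 = 0.692.

0.692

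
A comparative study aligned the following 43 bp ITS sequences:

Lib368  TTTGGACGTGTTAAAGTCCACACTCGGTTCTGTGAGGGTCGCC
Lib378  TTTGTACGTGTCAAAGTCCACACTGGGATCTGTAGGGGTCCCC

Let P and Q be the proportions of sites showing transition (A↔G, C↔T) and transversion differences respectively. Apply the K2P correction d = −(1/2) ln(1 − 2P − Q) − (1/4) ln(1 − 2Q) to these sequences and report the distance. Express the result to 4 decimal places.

Mismatches occur at site 5 (G↔T, transversion), site 12 (T↔C, transition), site 25 (C↔G, transversion), site 28 (T↔A, transversion), site 34 (G↔A, transition), site 35 (A↔G, transition), site 41 (G↔C, transversion).
Of the 7 differences, 3 transitions and 4 transversions over 43 sites: P = 3/43 = 0.069767, Q = 4/43 = 0.093023.
d = −0.5·ln(0.767443) − 0.25·ln(0.813954) = −0.5·(-0.264691) − 0.25·(-0.205851) = 0.1838.

0.1838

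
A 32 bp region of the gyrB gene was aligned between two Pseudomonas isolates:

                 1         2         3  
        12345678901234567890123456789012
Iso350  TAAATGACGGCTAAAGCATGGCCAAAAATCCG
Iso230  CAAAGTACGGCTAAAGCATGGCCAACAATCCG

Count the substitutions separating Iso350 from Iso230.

4

Differing sites — 1:T/C; 5:T/G; 6:G/T; 26:A/C.
That gives 4 mismatches out of 32 aligned sites, so the Hamming distance is 4.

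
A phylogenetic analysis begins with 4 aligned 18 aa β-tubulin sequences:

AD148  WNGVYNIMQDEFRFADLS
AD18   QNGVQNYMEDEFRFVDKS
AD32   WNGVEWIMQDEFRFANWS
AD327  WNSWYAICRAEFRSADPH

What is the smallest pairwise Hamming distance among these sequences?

4

Pairwise Hamming distances:
  AD148 vs AD18: 6
  AD148 vs AD32: 4
  AD148 vs AD327: 9
  AD18 vs AD32: 8
  AD18 vs AD327: 13
  AD32 vs AD327: 11
The smallest is 4, between AD148 and AD32.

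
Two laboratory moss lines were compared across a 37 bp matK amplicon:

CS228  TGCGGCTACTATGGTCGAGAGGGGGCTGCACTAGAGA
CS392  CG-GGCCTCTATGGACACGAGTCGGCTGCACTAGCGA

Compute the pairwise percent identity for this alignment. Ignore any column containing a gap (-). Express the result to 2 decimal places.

75.00%

Excluding the 1 gap column leaves 36 comparable sites.
Mismatches occur at site 1 (T/C), site 7 (T/C), site 8 (A/T), site 15 (T/A), site 17 (G/A), site 18 (A/C), site 22 (G/T), site 23 (G/C), site 35 (A/C).
27 of the 36 comparable sites match, so the percent identity is 27/36 × 100 = 75.00%.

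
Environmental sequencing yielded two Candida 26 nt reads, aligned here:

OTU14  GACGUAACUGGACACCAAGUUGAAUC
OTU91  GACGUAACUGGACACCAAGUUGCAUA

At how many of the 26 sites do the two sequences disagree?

Differing sites — 23:A/C; 26:C/A.
That gives 2 mismatches out of 26 aligned sites, so the Hamming distance is 2.

2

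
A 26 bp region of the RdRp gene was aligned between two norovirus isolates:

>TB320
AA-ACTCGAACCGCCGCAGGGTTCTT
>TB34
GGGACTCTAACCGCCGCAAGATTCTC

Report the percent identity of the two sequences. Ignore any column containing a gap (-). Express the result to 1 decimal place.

76.0%

Excluding the 1 gap column leaves 25 comparable sites.
The sequences differ at positions 1 (A/G), 2 (A/G), 8 (G/T), 19 (G/A), 21 (G/A), 26 (T/C).
19 of the 25 comparable sites match, so the percent identity is 19/25 × 100 = 76.0%.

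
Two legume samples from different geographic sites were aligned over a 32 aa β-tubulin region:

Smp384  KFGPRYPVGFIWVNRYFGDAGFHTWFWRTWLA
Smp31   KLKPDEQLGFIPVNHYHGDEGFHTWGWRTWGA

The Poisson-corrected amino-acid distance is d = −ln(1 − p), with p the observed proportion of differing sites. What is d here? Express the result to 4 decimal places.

The sequences differ at positions 2 (F/L), 3 (G/K), 5 (R/D), 6 (Y/E), 7 (P/Q), 8 (V/L), 12 (W/P), 15 (R/H), 17 (F/H), 20 (A/E), 26 (F/G), 31 (L/G).
p = 12/32 = 0.375000.
d = −ln(1 − 0.375000) = −ln(0.625000) = 0.4700.

0.4700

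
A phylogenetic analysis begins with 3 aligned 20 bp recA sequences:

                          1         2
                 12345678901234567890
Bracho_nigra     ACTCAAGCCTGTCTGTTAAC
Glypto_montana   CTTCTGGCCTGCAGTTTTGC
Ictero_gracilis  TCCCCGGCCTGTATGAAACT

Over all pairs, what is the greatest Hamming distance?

12

Pairwise Hamming distances:
  Bracho_nigra vs Glypto_montana: 10
  Bracho_nigra vs Ictero_gracilis: 9
  Glypto_montana vs Ictero_gracilis: 12
The largest is 12, between Glypto_montana and Ictero_gracilis.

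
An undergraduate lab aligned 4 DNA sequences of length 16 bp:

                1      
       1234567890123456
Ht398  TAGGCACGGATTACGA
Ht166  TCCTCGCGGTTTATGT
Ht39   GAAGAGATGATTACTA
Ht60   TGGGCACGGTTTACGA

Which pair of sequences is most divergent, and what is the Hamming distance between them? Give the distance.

11

Pairwise Hamming distances:
  Ht398 vs Ht166: 7
  Ht398 vs Ht39: 7
  Ht398 vs Ht60: 2
  Ht166 vs Ht39: 11
  Ht166 vs Ht60: 6
  Ht39 vs Ht60: 9
The largest is 11, between Ht166 and Ht39.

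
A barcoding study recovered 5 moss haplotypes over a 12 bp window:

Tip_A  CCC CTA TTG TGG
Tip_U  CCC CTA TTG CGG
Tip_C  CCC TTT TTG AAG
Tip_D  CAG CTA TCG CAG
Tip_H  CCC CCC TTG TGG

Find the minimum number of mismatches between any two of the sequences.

1

Pairwise Hamming distances:
  Tip_A vs Tip_U: 1
  Tip_A vs Tip_C: 4
  Tip_A vs Tip_D: 5
  Tip_A vs Tip_H: 2
  Tip_U vs Tip_C: 4
  Tip_U vs Tip_D: 4
  Tip_U vs Tip_H: 3
  Tip_C vs Tip_D: 6
  Tip_C vs Tip_H: 5
  Tip_D vs Tip_H: 7
The smallest is 1, between Tip_A and Tip_U.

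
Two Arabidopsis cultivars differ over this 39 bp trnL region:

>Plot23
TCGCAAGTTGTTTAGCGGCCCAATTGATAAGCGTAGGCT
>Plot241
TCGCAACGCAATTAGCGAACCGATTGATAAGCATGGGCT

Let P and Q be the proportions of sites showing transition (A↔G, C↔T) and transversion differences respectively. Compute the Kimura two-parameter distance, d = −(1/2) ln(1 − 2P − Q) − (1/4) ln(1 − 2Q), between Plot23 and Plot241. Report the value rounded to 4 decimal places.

0.3214

Differing sites — 7:G/C (Tv); 8:T/G (Tv); 9:T/C (Ti); 10:G/A (Ti); 11:T/A (Tv); 18:G/A (Ti); 19:C/A (Tv); 22:A/G (Ti); 33:G/A (Ti); 35:A/G (Ti).
Of the 10 differences, 6 transitions and 4 transversions over 39 sites: P = 6/39 = 0.153846, Q = 4/39 = 0.102564.
d = −0.5·ln(0.589744) − 0.25·ln(0.794872) = −0.5·(-0.528067) − 0.25·(-0.229574) = 0.3214.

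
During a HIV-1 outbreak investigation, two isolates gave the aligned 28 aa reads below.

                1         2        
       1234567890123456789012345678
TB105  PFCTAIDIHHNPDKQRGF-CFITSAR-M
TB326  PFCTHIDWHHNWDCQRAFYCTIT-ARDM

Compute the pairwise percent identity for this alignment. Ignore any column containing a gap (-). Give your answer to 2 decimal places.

76.00%

Excluding the 3 gap columns leaves 25 comparable sites.
Differing sites — 5:A/H; 8:I/W; 12:P/W; 14:K/C; 17:G/A; 21:F/T.
19 of the 25 comparable sites match, so the percent identity is 19/25 × 100 = 76.00%.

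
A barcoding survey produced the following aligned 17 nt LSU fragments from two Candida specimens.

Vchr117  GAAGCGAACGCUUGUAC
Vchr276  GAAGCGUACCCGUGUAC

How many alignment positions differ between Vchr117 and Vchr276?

3

The sequences differ at positions 7 (A/U), 10 (G/C), 12 (U/G).
That gives 3 mismatches out of 17 aligned sites, so the Hamming distance is 3.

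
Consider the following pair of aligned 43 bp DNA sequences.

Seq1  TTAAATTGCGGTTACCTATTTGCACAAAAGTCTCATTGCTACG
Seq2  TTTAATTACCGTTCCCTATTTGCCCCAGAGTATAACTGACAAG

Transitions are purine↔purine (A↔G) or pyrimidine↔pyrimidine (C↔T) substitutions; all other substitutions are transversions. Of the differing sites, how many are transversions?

9

Mismatches occur at site 3 (A→T, transversion), site 8 (G→A, transition), site 10 (G→C, transversion), site 14 (A→C, transversion), site 24 (A→C, transversion), site 26 (A→C, transversion), site 28 (A→G, transition), site 32 (C→A, transversion), site 34 (C→A, transversion), site 36 (T→C, transition), site 39 (C→A, transversion), site 40 (T→C, transition), site 42 (C→A, transversion).
Of the 13 differences, 4 transitions and 9 transversions, so the answer is 9.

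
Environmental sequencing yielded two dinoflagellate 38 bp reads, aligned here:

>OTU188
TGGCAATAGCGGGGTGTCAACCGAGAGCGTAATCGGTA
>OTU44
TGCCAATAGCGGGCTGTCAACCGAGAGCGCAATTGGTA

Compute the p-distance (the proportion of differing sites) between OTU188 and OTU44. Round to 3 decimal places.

Differing sites — 3:G/C; 14:G/C; 30:T/C; 34:C/T.
There are 4 differences over 38 sites, so p = 4/38 = 0.105.

0.105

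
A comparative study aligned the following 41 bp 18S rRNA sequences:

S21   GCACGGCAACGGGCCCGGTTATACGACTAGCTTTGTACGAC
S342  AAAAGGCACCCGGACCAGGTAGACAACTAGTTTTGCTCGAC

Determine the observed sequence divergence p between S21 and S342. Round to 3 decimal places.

Mismatches occur at site 1 (G↔A), site 2 (C↔A), site 4 (C↔A), site 9 (A↔C), site 11 (G↔C), site 14 (C↔A), site 17 (G↔A), site 19 (T↔G), site 22 (T↔G), site 25 (G↔A), site 31 (C↔T), site 36 (T↔C), site 37 (A↔T).
There are 13 differences over 41 sites, so p = 13/41 = 0.317.

0.317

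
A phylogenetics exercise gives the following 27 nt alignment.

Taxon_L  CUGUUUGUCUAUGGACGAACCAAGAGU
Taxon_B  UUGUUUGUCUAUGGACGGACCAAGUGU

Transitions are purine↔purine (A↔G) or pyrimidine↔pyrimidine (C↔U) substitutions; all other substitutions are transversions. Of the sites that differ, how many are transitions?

Mismatches occur at site 1 (C/U, transition), site 18 (A/G, transition), site 25 (A/U, transversion).
Of the 3 differences, 2 transitions and 1 transversion, so the answer is 2.

2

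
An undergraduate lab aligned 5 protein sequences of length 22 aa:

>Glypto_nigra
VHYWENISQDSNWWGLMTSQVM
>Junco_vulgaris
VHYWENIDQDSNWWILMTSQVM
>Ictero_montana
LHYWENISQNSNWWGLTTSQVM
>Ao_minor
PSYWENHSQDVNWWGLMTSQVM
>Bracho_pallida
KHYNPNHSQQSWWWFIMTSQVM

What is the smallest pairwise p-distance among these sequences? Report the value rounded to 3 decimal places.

Pairwise Hamming distances:
  Glypto_nigra vs Junco_vulgaris: 2
  Glypto_nigra vs Ictero_montana: 3
  Glypto_nigra vs Ao_minor: 4
  Glypto_nigra vs Bracho_pallida: 8
  Junco_vulgaris vs Ictero_montana: 5
  Junco_vulgaris vs Ao_minor: 6
  Junco_vulgaris vs Bracho_pallida: 9
  Ictero_montana vs Ao_minor: 6
  Ictero_montana vs Bracho_pallida: 9
  Ao_minor vs Bracho_pallida: 9
The smallest is 2 mismatches, between Glypto_nigra and Junco_vulgaris; p = 2/22 = 0.091.

0.091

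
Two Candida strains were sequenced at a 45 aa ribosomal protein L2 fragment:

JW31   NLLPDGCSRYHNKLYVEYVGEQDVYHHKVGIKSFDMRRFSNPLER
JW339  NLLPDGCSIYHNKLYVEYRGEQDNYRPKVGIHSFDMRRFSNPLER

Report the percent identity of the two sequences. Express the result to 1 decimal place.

Mismatches occur at site 9 (R/I), site 19 (V/R), site 24 (V/N), site 26 (H/R), site 27 (H/P), site 32 (K/H).
39 of the 45 sites match, so the percent identity is 39/45 × 100 = 86.7%.

86.7%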